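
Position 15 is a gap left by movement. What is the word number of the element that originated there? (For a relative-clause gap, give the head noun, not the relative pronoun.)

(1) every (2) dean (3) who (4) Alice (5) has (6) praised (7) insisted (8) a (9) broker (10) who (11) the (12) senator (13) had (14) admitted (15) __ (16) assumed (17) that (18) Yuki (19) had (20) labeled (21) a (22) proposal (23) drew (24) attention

9

The gap at 15 is the subject of "assumed", inside a relative clause.
The relative pronoun is "who" (word 10); it is bound by the head noun immediately before it.
Its filler is the head noun "broker", at word 9.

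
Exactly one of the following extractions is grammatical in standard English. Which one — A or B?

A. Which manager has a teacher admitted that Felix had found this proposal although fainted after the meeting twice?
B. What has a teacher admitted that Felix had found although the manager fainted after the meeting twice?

B

In A, the wh-phrase is extracted from inside an adjunct island (introduced by "although"), which blocks movement.
In B, the extraction path crosses only that-complement boundaries, which are transparent.
So B is grammatical.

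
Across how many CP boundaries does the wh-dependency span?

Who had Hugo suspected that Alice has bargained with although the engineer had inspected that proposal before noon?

1

"who" is extracted from the PP object of "bargained".
Boundaries crossed, outermost first: [that] — 1 in total.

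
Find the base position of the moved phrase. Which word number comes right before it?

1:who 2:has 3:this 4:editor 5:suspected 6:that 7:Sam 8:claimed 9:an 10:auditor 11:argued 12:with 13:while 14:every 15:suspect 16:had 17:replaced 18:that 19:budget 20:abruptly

The displaced element is "who" (word 1).
It is linked across 2 clause boundaries (that → Ø).
It functions as the object of the preposition "with" of "argued", so the gap sits immediately after word 12 ("with").
Base order: This editor has suspected that Sam claimed an auditor argued with who while every suspect had replaced that budget abruptly.

12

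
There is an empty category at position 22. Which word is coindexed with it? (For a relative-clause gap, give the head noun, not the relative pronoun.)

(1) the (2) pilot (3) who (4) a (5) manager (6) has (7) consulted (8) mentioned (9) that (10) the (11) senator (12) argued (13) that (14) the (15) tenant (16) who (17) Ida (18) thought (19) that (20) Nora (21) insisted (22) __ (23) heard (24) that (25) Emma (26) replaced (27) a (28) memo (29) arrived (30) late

15

The gap at 22 is the subject of "heard", inside a relative clause.
The relative pronoun is "who" (word 16); it is bound by the head noun immediately before it.
Its filler is the head noun "tenant", at word 15.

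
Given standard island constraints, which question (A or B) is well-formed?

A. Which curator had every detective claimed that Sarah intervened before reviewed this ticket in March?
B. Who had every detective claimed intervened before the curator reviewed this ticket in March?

B

In A, the wh-phrase is extracted from inside an adjunct island (introduced by "before"), which blocks movement.
In B, the extraction path crosses only that-complement boundaries, which are transparent.
So B is grammatical.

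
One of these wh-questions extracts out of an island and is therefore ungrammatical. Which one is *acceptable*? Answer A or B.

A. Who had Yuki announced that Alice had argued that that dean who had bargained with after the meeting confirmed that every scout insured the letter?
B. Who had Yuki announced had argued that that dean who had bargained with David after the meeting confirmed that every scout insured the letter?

In A, the wh-phrase is extracted from inside a complex-NP island (relative clause) (introduced by "who"), which blocks movement.
In B, the extraction path crosses only that-complement boundaries, which are transparent.
So B is grammatical.

B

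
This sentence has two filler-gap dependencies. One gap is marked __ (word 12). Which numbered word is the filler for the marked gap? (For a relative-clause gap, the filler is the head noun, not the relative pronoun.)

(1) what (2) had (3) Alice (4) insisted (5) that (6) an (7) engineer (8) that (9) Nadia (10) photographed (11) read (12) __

1

The marked gap is the direct object of "read".
Its filler is the fronted wh-phrase "what", at word 1.
(The other dependency links word 7 to a gap after word 10.)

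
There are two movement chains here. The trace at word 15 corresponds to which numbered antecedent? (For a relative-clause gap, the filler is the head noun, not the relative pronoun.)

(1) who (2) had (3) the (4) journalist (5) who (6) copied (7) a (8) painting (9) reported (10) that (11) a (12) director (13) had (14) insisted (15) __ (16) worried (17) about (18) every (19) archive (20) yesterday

The marked gap is the subject of "worried".
Its filler is the fronted wh-phrase "who", at word 1.
(The other dependency links word 4 to a gap after word 5.)

1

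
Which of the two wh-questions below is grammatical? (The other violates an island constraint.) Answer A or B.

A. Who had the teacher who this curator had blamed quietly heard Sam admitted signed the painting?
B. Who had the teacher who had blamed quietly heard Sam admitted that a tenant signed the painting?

In B, the wh-phrase is extracted from inside a complex-NP island (relative clause) (introduced by "who"), which blocks movement.
In A, the extraction path crosses only that-complement boundaries, which are transparent.
So A is grammatical.

A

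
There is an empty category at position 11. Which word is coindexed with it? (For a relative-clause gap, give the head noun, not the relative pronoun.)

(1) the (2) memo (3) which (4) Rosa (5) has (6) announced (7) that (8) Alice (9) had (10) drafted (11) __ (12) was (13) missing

The gap at 11 is the object of "drafted", inside a relative clause.
The relative pronoun is "which" (word 3); it is bound by the head noun immediately before it.
Its filler is the head noun "memo", at word 2.

2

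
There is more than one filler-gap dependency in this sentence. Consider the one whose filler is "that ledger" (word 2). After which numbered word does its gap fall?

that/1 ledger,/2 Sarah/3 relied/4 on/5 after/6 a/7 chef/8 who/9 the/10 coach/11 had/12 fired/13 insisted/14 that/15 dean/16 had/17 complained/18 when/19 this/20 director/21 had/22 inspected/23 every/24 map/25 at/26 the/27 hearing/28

5

The displaced element is "that ledger" (word 2).
It functions as the object of the preposition "on" of "relied", so the gap sits immediately after word 5 ("on").
Base order: Sarah relied on that ledger after a chef who the coach had fired insisted that dean had complained when this director had inspected every map at the hearing.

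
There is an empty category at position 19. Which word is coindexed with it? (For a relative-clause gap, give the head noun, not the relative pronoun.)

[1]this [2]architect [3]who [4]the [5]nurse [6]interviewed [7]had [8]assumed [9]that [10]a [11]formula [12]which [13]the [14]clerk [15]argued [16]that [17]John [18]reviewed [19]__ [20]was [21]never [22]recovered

11

The gap at 19 is the object of "reviewed", inside a relative clause.
The relative pronoun is "which" (word 12); it is bound by the head noun immediately before it.
Its filler is the head noun "formula", at word 11.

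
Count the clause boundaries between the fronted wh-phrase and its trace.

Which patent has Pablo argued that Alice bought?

1

"which patent" is extracted from the object of "bought".
Boundaries crossed, outermost first: [that] — 1 in total.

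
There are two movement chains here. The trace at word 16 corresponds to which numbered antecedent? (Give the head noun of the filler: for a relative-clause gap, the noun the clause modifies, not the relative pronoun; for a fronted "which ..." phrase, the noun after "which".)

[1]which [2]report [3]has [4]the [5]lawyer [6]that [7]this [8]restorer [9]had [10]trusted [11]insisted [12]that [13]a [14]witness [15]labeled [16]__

2

The marked gap is the direct object of "labeled".
Its filler is the fronted wh-phrase "which report", at word 2.
(The other dependency links word 5 to a gap after word 10.)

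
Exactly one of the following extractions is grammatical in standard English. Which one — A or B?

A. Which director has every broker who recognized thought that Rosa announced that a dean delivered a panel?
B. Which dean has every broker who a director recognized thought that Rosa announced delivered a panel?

In A, the wh-phrase is extracted from inside a complex-NP island (relative clause) (introduced by "who"), which blocks movement.
In B, the extraction path crosses only that-complement boundaries, which are transparent.
So B is grammatical.

B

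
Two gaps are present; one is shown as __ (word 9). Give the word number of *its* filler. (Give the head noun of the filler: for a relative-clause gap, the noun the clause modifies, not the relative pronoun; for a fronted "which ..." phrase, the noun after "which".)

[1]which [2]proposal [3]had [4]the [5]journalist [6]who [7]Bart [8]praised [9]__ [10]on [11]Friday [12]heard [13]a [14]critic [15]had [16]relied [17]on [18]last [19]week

The marked gap is inside the relative clause, the direct object of "praised".
Its filler is the head noun "journalist" (via "who"), at word 5.
(The other dependency links word 2 to a gap after word 17.)

5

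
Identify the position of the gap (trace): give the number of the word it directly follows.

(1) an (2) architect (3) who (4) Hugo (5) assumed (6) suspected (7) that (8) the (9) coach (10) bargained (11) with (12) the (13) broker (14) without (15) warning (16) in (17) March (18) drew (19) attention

5

The displaced element is "an architect" (word 2).
It is linked across 1 clause boundary (Ø).
It functions as the subject of "suspected", so the gap sits immediately after word 5 ("assumed").
Base order: Hugo assumed an architect suspected that the coach bargained with the broker without warning in March.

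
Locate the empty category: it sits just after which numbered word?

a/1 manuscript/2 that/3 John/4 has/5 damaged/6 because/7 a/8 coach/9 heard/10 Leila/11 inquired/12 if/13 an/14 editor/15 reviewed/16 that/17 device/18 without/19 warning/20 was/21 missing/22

The displaced element is "a manuscript" (word 2).
It functions as the direct object of "damaged", so the gap sits immediately after word 6 ("damaged").
Base order: John has damaged a manuscript because a coach heard Leila inquired if an editor reviewed that device without warning.

6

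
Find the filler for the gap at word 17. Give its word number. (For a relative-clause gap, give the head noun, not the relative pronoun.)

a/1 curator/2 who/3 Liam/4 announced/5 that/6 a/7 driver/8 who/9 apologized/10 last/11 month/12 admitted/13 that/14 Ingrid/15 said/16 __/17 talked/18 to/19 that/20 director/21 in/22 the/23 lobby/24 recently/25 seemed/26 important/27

2

The gap at 17 is the subject of "talked", inside a relative clause.
The relative pronoun is "who" (word 3); it is bound by the head noun immediately before it.
Its filler is the head noun "curator", at word 2.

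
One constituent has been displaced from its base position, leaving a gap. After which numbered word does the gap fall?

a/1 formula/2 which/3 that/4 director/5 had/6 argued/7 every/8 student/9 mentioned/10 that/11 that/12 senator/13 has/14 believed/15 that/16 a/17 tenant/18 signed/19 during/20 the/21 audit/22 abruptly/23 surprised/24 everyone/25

The displaced element is "a formula" (word 2).
It is linked across 3 clause boundaries (Ø → that → that).
It functions as the direct object of "signed", so the gap sits immediately after word 19 ("signed").
Base order: That director had argued every student mentioned that that senator has believed that a tenant signed a formula during the audit abruptly.

19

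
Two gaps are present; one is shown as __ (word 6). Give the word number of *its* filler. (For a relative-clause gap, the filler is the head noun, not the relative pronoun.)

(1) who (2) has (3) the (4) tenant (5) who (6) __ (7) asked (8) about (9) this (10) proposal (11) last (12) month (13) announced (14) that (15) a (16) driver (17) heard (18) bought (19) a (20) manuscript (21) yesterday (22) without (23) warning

4

The marked gap is inside the relative clause, the subject of "asked".
Its filler is the head noun "tenant" (via "who"), at word 4.
(The other dependency links word 1 to a gap after word 17.)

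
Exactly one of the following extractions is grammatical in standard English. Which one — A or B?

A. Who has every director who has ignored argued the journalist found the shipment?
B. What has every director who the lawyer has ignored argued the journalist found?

In A, the wh-phrase is extracted from inside a complex-NP island (relative clause) (introduced by "who"), which blocks movement.
In B, the extraction path crosses only that-complement boundaries, which are transparent.
So B is grammatical.

B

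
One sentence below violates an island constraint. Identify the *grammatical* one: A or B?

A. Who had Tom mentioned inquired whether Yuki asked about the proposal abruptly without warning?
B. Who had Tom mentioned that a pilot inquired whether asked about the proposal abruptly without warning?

In B, the wh-phrase is extracted from inside a wh-island (introduced by "whether"), which blocks movement.
In A, the extraction path crosses only that-complement boundaries, which are transparent.
So A is grammatical.

A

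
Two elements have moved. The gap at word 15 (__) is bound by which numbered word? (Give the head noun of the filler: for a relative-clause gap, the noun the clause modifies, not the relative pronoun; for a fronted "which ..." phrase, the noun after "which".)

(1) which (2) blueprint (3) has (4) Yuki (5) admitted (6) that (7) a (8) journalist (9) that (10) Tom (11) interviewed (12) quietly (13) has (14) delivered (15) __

The marked gap is the direct object of "delivered".
Its filler is the fronted wh-phrase "which blueprint", at word 2.
(The other dependency links word 8 to a gap after word 11.)

2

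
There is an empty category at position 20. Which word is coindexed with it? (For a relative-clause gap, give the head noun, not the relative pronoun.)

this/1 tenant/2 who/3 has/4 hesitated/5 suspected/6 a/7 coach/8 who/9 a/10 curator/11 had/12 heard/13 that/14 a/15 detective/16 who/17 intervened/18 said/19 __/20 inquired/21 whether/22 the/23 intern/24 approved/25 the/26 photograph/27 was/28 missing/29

8

The gap at 20 is the subject of "inquired", inside a relative clause.
The relative pronoun is "who" (word 9); it is bound by the head noun immediately before it.
Its filler is the head noun "coach", at word 8.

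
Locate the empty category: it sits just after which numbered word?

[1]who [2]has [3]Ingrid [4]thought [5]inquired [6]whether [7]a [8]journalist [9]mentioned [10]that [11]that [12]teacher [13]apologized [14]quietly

The displaced element is "who" (word 1).
It is linked across 1 clause boundary (Ø).
It functions as the subject of "inquired", so the gap sits immediately after word 4 ("thought").
Base order: Ingrid has thought that who inquired whether a journalist mentioned that that teacher apologized quietly.

4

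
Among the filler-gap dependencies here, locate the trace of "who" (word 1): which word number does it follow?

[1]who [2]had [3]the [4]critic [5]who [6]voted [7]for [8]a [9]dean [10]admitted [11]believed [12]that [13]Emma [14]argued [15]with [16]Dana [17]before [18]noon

10

The displaced element is "who" (word 1).
It is linked across 1 clause boundary (Ø).
It functions as the subject of "believed", so the gap sits immediately after word 10 ("admitted").
Base order: The critic who voted for a dean had admitted that who believed that Emma argued with Dana before noon.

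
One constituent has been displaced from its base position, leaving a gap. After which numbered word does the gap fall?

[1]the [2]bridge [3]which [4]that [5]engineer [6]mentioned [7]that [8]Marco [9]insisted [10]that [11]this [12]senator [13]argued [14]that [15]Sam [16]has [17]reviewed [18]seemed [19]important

The displaced element is "the bridge" (word 2).
It is linked across 3 clause boundaries (that → that → that).
It functions as the direct object of "reviewed", so the gap sits immediately after word 17 ("reviewed").
Base order: That engineer mentioned that Marco insisted that this senator argued that Sam has reviewed the bridge.

17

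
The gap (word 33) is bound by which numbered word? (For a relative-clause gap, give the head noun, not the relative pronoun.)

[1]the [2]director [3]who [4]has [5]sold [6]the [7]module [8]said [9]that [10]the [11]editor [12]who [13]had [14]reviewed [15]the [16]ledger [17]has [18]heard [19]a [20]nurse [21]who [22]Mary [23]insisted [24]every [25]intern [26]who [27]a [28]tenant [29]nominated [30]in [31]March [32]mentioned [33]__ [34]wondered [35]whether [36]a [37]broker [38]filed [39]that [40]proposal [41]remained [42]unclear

The gap at 33 is the subject of "wondered", inside a relative clause.
The relative pronoun is "who" (word 21); it is bound by the head noun immediately before it.
Its filler is the head noun "nurse", at word 20.

20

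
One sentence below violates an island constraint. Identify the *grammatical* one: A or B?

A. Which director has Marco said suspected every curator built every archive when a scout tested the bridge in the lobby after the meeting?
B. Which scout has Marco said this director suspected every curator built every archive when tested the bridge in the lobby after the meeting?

In B, the wh-phrase is extracted from inside an adjunct island (introduced by "when"), which blocks movement.
In A, the extraction path crosses only that-complement boundaries, which are transparent.
So A is grammatical.

A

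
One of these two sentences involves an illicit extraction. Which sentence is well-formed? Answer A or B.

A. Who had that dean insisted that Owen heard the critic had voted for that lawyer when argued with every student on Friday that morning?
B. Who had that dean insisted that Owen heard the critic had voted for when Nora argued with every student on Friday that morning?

B

In A, the wh-phrase is extracted from inside an adjunct island (introduced by "when"), which blocks movement.
In B, the extraction path crosses only that-complement boundaries, which are transparent.
So B is grammatical.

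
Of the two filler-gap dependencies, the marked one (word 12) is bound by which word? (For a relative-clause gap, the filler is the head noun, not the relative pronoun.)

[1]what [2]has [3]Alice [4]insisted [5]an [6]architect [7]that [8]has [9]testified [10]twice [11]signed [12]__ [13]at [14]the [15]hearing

1

The marked gap is the direct object of "signed".
Its filler is the fronted wh-phrase "what", at word 1.
(The other dependency links word 6 to a gap after word 7.)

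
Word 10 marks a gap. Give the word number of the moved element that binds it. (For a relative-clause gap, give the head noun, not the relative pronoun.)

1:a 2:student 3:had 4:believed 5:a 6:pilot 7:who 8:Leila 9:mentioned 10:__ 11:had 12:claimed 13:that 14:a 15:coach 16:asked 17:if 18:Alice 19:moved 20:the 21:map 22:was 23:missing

6

The gap at 10 is the subject of "claimed", inside a relative clause.
The relative pronoun is "who" (word 7); it is bound by the head noun immediately before it.
Its filler is the head noun "pilot", at word 6.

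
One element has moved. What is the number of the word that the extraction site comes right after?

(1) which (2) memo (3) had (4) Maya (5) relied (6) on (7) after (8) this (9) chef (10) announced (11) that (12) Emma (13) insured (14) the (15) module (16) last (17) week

6

The displaced element is "which memo" (word 2).
It functions as the object of the preposition "on" of "relied", so the gap sits immediately after word 6 ("on").
Base order: Maya had relied on which memo after this chef announced that Emma insured the module last week.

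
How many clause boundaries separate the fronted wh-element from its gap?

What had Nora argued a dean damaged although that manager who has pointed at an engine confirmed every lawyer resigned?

1

"what" is extracted from the object of "damaged".
Boundaries crossed, outermost first: [Ø] — 1 in total.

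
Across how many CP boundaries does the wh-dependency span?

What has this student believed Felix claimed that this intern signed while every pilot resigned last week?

"what" is extracted from the object of "signed".
Boundaries crossed, outermost first: [Ø], [that] — 2 in total.

2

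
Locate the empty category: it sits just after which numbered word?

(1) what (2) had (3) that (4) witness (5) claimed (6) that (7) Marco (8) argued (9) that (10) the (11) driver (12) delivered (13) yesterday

12

The displaced element is "what" (word 1).
It is linked across 2 clause boundaries (that → that).
It functions as the direct object of "delivered", so the gap sits immediately after word 12 ("delivered").
Base order: That witness had claimed that Marco argued that the driver delivered what yesterday.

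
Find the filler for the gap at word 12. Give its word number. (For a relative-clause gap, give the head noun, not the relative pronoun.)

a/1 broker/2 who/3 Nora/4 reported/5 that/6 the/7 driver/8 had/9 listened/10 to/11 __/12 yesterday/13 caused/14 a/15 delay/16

2

The gap at 12 is the prepositional object of "listened", inside a relative clause.
The relative pronoun is "who" (word 3); it is bound by the head noun immediately before it.
Its filler is the head noun "broker", at word 2.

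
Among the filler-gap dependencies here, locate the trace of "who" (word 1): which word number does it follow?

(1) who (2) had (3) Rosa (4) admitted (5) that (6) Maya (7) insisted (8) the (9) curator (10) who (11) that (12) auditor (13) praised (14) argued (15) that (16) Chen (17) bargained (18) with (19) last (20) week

The displaced element is "who" (word 1).
It is linked across 3 clause boundaries (that → Ø → that).
It functions as the object of the preposition "with" of "bargained", so the gap sits immediately after word 18 ("with").
Base order: Rosa had admitted that Maya insisted the curator who that auditor praised argued that Chen bargained with who last week.

18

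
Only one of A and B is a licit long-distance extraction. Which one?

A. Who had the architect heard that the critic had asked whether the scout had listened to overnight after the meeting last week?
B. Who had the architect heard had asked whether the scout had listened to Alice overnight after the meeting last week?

In A, the wh-phrase is extracted from inside a wh-island (introduced by "whether"), which blocks movement.
In B, the extraction path crosses only that-complement boundaries, which are transparent.
So B is grammatical.

B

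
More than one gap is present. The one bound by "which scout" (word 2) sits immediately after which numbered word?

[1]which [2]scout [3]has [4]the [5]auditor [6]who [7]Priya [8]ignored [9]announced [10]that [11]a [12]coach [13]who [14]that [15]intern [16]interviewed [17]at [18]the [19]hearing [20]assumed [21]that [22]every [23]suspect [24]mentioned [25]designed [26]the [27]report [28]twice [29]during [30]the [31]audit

24

The displaced element is "which scout" (word 2).
It is linked across 3 clause boundaries (that → that → Ø).
It functions as the subject of "designed", so the gap sits immediately after word 24 ("mentioned").
Base order: The auditor who Priya ignored has announced that a coach who that intern interviewed at the hearing assumed that every suspect mentioned which scout designed the report twice during the audit.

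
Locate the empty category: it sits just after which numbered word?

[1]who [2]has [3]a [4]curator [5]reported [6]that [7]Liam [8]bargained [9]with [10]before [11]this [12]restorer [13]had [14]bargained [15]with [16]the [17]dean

9

The displaced element is "who" (word 1).
It is linked across 1 clause boundary (that).
It functions as the object of the preposition "with" of "bargained", so the gap sits immediately after word 9 ("with").
Base order: A curator has reported that Liam bargained with who before this restorer had bargained with the dean.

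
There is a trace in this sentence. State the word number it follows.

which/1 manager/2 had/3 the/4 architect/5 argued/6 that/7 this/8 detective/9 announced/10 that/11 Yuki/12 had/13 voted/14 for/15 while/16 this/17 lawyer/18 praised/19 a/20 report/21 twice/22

The displaced element is "which manager" (word 2).
It is linked across 2 clause boundaries (that → that).
It functions as the object of the preposition "for" of "voted", so the gap sits immediately after word 15 ("for").
Base order: The architect had argued that this detective announced that Yuki had voted for which manager while this lawyer praised a report twice.

15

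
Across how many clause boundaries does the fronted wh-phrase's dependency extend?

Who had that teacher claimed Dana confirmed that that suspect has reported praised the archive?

"who" is extracted from the subject of "praised".
Boundaries crossed, outermost first: [Ø], [that], [Ø] — 3 in total.

3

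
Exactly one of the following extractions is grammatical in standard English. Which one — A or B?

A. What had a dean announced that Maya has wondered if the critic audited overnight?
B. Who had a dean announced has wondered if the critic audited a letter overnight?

In A, the wh-phrase is extracted from inside a wh-island (introduced by "if"), which blocks movement.
In B, the extraction path crosses only that-complement boundaries, which are transparent.
So B is grammatical.

B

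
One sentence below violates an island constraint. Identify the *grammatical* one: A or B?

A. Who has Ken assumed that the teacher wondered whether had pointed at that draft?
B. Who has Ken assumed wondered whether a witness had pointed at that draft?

In A, the wh-phrase is extracted from inside a wh-island (introduced by "whether"), which blocks movement.
In B, the extraction path crosses only that-complement boundaries, which are transparent.
So B is grammatical.

B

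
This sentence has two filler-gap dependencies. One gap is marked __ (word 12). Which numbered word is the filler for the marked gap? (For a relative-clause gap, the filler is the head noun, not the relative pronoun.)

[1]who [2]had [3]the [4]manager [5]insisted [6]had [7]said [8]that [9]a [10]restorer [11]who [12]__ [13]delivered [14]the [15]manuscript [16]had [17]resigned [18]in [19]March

The marked gap is inside the relative clause, the subject of "delivered".
Its filler is the head noun "restorer" (via "who"), at word 10.
(The other dependency links word 1 to a gap after word 5.)

10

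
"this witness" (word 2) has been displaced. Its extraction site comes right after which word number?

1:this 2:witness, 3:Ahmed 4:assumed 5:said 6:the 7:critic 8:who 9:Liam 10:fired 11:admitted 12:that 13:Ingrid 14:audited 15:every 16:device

4

The displaced element is "this witness" (word 2).
It is linked across 1 clause boundary (Ø).
It functions as the subject of "said", so the gap sits immediately after word 4 ("assumed").
Base order: Ahmed assumed that this witness said the critic who Liam fired admitted that Ingrid audited every device.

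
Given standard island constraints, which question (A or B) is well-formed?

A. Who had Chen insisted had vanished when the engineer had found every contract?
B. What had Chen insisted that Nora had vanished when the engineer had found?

A

In B, the wh-phrase is extracted from inside an adjunct island (introduced by "when"), which blocks movement.
In A, the extraction path crosses only that-complement boundaries, which are transparent.
So A is grammatical.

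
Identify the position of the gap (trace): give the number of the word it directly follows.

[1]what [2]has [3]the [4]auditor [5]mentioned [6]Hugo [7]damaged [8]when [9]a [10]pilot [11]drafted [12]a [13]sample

The displaced element is "what" (word 1).
It is linked across 1 clause boundary (Ø).
It functions as the direct object of "damaged", so the gap sits immediately after word 7 ("damaged").
Base order: The auditor has mentioned Hugo damaged what when a pilot drafted a sample.

7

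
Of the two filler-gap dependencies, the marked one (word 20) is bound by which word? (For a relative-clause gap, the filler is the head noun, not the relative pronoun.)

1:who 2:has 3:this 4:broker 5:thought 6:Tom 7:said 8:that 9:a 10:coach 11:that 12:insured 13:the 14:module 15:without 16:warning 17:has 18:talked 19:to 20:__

The marked gap is the object of the preposition "to" of "talked".
Its filler is the fronted wh-phrase "who", at word 1.
(The other dependency links word 10 to a gap after word 11.)

1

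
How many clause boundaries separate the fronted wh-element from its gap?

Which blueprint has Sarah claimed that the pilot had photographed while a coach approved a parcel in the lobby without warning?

1

"which blueprint" is extracted from the object of "photographed".
Boundaries crossed, outermost first: [that] — 1 in total.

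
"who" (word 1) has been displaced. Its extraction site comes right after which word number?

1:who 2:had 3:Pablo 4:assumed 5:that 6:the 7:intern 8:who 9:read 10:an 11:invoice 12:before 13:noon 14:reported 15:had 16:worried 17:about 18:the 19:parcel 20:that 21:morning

The displaced element is "who" (word 1).
It is linked across 2 clause boundaries (that → Ø).
It functions as the subject of "worried", so the gap sits immediately after word 14 ("reported").
Base order: Pablo had assumed that the intern who read an invoice before noon reported that who had worried about the parcel that morning.

14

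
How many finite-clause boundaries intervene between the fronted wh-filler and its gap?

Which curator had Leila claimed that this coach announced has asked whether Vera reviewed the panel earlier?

2

"which curator" is extracted from the subject of "asked".
Boundaries crossed, outermost first: [that], [Ø] — 2 in total.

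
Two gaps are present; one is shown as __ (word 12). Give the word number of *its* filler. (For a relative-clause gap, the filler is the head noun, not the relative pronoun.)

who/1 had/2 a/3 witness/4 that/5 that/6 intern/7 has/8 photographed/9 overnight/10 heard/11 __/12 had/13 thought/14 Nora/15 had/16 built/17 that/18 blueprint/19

The marked gap is the subject of "thought".
Its filler is the fronted wh-phrase "who", at word 1.
(The other dependency links word 4 to a gap after word 9.)

1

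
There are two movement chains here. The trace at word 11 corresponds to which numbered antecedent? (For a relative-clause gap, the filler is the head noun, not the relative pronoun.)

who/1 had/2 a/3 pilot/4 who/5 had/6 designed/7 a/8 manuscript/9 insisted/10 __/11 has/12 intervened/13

1

The marked gap is the subject of "intervened".
Its filler is the fronted wh-phrase "who", at word 1.
(The other dependency links word 4 to a gap after word 5.)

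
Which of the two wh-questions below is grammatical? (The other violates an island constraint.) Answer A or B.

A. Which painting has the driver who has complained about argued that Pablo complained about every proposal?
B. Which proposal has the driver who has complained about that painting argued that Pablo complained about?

B

In A, the wh-phrase is extracted from inside a complex-NP island (relative clause) (introduced by "who"), which blocks movement.
In B, the extraction path crosses only that-complement boundaries, which are transparent.
So B is grammatical.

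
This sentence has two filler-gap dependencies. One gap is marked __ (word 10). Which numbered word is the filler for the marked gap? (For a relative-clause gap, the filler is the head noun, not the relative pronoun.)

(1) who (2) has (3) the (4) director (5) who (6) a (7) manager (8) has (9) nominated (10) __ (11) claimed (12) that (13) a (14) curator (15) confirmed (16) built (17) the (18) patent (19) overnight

The marked gap is inside the relative clause, the direct object of "nominated".
Its filler is the head noun "director" (via "who"), at word 4.
(The other dependency links word 1 to a gap after word 15.)

4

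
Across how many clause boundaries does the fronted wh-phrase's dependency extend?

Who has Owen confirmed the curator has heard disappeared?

2

"who" is extracted from the subject of "disappeared".
Boundaries crossed, outermost first: [Ø], [Ø] — 2 in total.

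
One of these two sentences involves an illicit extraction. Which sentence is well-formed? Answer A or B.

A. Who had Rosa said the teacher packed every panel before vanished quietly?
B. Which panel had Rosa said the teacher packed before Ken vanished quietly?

B

In A, the wh-phrase is extracted from inside an adjunct island (introduced by "before"), which blocks movement.
In B, the extraction path crosses only that-complement boundaries, which are transparent.
So B is grammatical.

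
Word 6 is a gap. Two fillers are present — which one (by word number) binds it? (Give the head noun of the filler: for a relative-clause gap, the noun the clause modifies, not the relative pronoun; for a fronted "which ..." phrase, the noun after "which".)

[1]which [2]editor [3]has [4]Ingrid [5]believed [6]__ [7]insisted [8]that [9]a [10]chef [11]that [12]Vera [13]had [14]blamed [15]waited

The marked gap is the subject of "insisted".
Its filler is the fronted wh-phrase "which editor", at word 2.
(The other dependency links word 10 to a gap after word 14.)

2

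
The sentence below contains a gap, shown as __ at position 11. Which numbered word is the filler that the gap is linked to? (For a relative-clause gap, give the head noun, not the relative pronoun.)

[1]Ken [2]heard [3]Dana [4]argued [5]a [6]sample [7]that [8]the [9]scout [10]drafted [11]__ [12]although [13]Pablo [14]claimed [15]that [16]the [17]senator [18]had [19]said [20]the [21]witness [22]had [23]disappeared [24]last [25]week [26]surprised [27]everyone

6

The gap at 11 is the object of "drafted", inside a relative clause.
The relative pronoun is "that" (word 7); it is bound by the head noun immediately before it.
Its filler is the head noun "sample", at word 6.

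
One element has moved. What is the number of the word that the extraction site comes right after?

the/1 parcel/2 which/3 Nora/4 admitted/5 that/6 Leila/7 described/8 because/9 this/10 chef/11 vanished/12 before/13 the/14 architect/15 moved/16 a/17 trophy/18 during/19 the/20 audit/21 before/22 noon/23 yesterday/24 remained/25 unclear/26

8

The displaced element is "the parcel" (word 2).
It is linked across 1 clause boundary (that).
It functions as the direct object of "described", so the gap sits immediately after word 8 ("described").
Base order: Nora admitted that Leila described the parcel because this chef vanished before the architect moved a trophy during the audit before noon yesterday.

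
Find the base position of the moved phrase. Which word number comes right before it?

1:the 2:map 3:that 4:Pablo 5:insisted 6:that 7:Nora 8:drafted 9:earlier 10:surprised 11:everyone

8

The displaced element is "the map" (word 2).
It is linked across 1 clause boundary (that).
It functions as the direct object of "drafted", so the gap sits immediately after word 8 ("drafted").
Base order: Pablo insisted that Nora drafted the map earlier.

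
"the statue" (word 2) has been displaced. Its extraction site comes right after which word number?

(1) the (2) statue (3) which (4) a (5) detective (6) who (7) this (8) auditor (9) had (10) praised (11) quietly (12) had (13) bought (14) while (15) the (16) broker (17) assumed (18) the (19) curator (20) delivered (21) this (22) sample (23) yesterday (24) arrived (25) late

13

The displaced element is "the statue" (word 2).
It functions as the direct object of "bought", so the gap sits immediately after word 13 ("bought").
Base order: A detective who this auditor had praised quietly had bought the statue while the broker assumed the curator delivered this sample yesterday.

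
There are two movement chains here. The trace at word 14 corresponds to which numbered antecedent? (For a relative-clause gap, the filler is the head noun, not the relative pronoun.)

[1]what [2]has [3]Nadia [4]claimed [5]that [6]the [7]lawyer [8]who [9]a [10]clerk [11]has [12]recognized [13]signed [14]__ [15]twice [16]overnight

The marked gap is the direct object of "signed".
Its filler is the fronted wh-phrase "what", at word 1.
(The other dependency links word 7 to a gap after word 12.)

1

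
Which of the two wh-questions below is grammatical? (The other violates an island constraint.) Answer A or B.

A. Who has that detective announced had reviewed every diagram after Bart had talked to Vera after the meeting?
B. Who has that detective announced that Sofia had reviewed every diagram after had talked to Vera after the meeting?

In B, the wh-phrase is extracted from inside an adjunct island (introduced by "after"), which blocks movement.
In A, the extraction path crosses only that-complement boundaries, which are transparent.
So A is grammatical.

A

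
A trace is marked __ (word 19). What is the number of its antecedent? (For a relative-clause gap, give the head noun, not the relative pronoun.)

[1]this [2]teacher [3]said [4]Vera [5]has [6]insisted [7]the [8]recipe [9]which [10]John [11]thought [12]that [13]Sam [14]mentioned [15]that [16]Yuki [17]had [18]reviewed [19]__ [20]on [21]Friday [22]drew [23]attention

8

The gap at 19 is the object of "reviewed", inside a relative clause.
The relative pronoun is "which" (word 9); it is bound by the head noun immediately before it.
Its filler is the head noun "recipe", at word 8.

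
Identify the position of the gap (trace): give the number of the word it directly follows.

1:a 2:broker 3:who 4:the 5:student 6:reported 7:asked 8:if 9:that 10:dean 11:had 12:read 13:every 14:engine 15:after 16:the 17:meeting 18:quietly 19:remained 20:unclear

6

The displaced element is "a broker" (word 2).
It is linked across 1 clause boundary (Ø).
It functions as the subject of "asked", so the gap sits immediately after word 6 ("reported").
Base order: The student reported that a broker asked if that dean had read every engine after the meeting quietly.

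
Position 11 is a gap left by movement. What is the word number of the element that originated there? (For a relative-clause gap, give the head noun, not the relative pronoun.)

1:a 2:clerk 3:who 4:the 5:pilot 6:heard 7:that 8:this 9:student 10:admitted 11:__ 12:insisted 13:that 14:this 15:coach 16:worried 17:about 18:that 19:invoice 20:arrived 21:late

The gap at 11 is the subject of "insisted", inside a relative clause.
The relative pronoun is "who" (word 3); it is bound by the head noun immediately before it.
Its filler is the head noun "clerk", at word 2.

2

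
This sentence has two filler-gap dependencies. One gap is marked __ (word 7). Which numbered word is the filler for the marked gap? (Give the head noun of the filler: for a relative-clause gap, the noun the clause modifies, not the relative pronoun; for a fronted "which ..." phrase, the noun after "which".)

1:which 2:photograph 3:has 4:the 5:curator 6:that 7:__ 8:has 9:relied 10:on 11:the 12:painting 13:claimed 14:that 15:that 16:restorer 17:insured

5

The marked gap is inside the relative clause, the subject of "relied".
Its filler is the head noun "curator" (via "that"), at word 5.
(The other dependency links word 2 to a gap after word 17.)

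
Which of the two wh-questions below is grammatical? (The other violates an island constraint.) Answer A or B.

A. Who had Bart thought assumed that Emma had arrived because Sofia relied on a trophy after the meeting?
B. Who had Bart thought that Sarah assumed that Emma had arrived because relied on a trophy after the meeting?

A

In B, the wh-phrase is extracted from inside an adjunct island (introduced by "because"), which blocks movement.
In A, the extraction path crosses only that-complement boundaries, which are transparent.
So A is grammatical.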